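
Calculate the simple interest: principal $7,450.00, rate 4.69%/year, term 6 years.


Formula: I = P * r * t
Substituting: I = $7,450.00 * 0.0469 * 6
Step: I = $7,450.00 * 0.2814
I = $2,096.43

$2,096.43


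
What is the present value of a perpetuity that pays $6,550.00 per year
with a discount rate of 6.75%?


Formula: PV = C / r
Substituting: PV = $6,550.00 / 0.0675
PV = $97,037.04

$97,037.04


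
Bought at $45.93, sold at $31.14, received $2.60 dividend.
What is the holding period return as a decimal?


Formula: HPR = (P1 - P0 + D) / P0
Gain: $31.14 - $45.93 + $2.60 = -$12.19
HPR = -$12.19 / $45.93 = -0.2654

-0.2654


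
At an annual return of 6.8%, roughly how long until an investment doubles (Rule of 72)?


Formula: Years ≈ 72 / r
Substituting: Years ≈ 72 / 6.8
Years ≈ 10.6

10.6 years


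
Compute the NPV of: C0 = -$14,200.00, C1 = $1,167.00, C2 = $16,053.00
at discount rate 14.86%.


Formula: NPV = C0 + C1/(1+r) + C2/(1+r)^2
Discount C1: $1,167.00 / (1 + 0.1486) = $1,016.02
Discount C2: $16,053.00 / (1 + 0.1486)^2 = $12,167.98
NPV = -$14,200.00 + $1,016.02 + $12,167.98 = -$1,016.00

-$1,016.00


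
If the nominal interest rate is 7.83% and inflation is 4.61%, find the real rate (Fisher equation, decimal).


Formula: (1 + r_real) = (1 + r_nom) / (1 + inflation)
Substituting: (1 + r_real) = 1.0783 / 1.0461
(1 + r_real) = 1.030781
r_real = 1.030781 - 1 = 0.030781

0.030781


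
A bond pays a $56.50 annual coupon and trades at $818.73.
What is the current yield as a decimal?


Formula: Current yield = annual coupon / price
Substituting: CY = $56.50 / $818.73
CY = 0.069009

0.069009


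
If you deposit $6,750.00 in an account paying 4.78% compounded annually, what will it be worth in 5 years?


Formula: FV = P * (1 + r)^n
Substituting: FV = $6,750.00 * (1 + 0.0478)^5
Growth factor: (1.0478)^5 = 1.262967
FV = $6,750.00 * 1.262967 = $8,525.03

$8,525.03


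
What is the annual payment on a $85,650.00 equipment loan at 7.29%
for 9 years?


Formula: PMT = PV * r / (1 - (1+r)^(-n))
Denominator: 1 - (1 + 0.0729)^(-9) = 0.469156
Numerator: $85,650.00 * 0.0729 = 6243.885
PMT = 6243.885 / 0.469156 = $13,308.76

$13,308.76


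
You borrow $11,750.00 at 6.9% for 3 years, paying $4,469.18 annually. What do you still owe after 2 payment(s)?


Formula: Balance = PV*(1+r)^k - PMT*((1+r)^k - 1)/r
Growth: (1 + 0.069)^2 = 1.142761
Accumulated factor: ((1+r)^k - 1)/r = 2.069
Balance = $11,750.00 * 1.142761 - $4,469.18 * 2.069
Balance = $4,180.71

$4,180.71


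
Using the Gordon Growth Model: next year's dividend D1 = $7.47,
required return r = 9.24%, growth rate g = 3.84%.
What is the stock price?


Formula: P = D1 / (r - g)
Spread: r - g = 0.0924 - 0.0384 = 0.054
Substituting: P = $7.47 / 0.054
P = $138.33

$138.33


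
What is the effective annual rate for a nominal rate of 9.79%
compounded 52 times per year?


Formula: EAR = (1 + r/m)^m - 1
Period rate: r/m = 0.0979 / 52 = 0.001883
Compounding: (1 + 0.001883)^52 = 1.102751
EAR = 1.102751 - 1 = 0.102751

0.102751


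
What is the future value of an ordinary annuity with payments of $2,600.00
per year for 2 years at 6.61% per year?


Formula: FV = PMT * ((1+r)^n - 1) / r
Growth factor: (1 + 0.0661)^2 = 1.136569
Numerator: 1.136569 - 1 = 0.136569
FV = $2,600.00 * 0.136569 / 0.0661 = $5,371.86

$5,371.86


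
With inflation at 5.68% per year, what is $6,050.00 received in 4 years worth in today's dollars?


Formula: Real value = nominal / (1 + inflation)^years
Price level: (1 + 0.0568)^4 = 1.247301
Real value = $6,050.00 / 1.247301 = $4,850.47

$4,850.47


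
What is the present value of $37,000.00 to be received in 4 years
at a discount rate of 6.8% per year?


Formula: PV = FV / (1 + r)^n
Substituting: PV = $37,000.00 / (1 + 0.068)^4
Discount factor: (1.068)^4 = 1.301023
PV = $37,000.00 / 1.301023 = $28,439.16

$28,439.16


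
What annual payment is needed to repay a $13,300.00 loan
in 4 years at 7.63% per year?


Formula: PMT = PV * r / (1 - (1+r)^(-n))
Denominator: 1 - (1 + 0.0763)^(-4) = 0.254811
Numerator: $13,300.00 * 0.0763 = 1014.79
PMT = 1014.79 / 0.254811 = $3,982.53

$3,982.53


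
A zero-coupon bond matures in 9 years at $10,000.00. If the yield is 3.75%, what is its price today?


Formula: Price = FV / (1 + r)^n
Substituting: Price = $10,000.00 / (1 + 0.0375)^9
Discount factor: (1.0375)^9 = 1.392813
Price = $10,000.00 / 1.392813 = $7,179.71

$7,179.71


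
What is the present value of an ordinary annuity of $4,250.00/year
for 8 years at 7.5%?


Formula: PV = PMT * (1 - (1+r)^(-n)) / r
Discount factor: (1 + 0.075)^(-8) = 0.560702
Bracket: 1 - 0.560702 = 0.439298
PV = $4,250.00 * 0.439298 / 0.075 = $24,893.54

$24,893.54


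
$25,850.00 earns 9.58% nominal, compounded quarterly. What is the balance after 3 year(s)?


Formula: FV = P * (1 + r/m)^(m*t)
Period rate: r/m = 0.0958 / 4 = 0.02395
Total periods: m*t = 4 * 3 = 12
Growth factor: (1 + 0.02395)^12 = 1.328449
FV = $25,850.00 * 1.328449 = $34,340.42

$34,340.42


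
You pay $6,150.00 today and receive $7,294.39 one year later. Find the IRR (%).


Formula: IRR = C1/C0 - 1
Substituting: IRR = $7,294.39 / $6,150.00 - 1
Ratio: 1.18608 - 1 = 0.18608
IRR = 18.608%

18.608%


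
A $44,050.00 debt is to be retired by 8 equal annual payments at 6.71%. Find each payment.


Formula: PMT = PV * r / (1 - (1+r)^(-n))
Denominator: 1 - (1 + 0.0671)^(-8) = 0.405216
Numerator: $44,050.00 * 0.0671 = 2955.755
PMT = 2955.755 / 0.405216 = $7,294.26

$7,294.26


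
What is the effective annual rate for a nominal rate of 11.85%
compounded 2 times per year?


Formula: EAR = (1 + r/m)^m - 1
Period rate: r/m = 0.1185 / 2 = 0.05925
Compounding: (1 + 0.05925)^2 = 1.122011
EAR = 1.122011 - 1 = 0.122011

0.122011


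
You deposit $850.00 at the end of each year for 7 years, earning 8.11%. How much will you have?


Formula: FV = PMT * ((1+r)^n - 1) / r
Growth factor: (1 + 0.0811)^7 = 1.726081
Numerator: 1.726081 - 1 = 0.726081
FV = $850.00 * 0.726081 / 0.0811 = $7,609.97

$7,609.97


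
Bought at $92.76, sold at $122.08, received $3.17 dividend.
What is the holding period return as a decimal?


Formula: HPR = (P1 - P0 + D) / P0
Gain: $122.08 - $92.76 + $3.17 = $32.49
HPR = $32.49 / $92.76 = 0.3503

0.3503


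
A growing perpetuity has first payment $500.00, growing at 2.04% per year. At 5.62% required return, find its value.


Formula: PV = C / (r - g)
Spread: r - g = 0.0562 - 0.0204 = 0.0358
Substituting: PV = $500.00 / 0.0358
PV = $13,966.48

$13,966.48


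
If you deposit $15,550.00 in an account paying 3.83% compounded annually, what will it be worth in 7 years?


Formula: FV = P * (1 + r)^n
Substituting: FV = $15,550.00 * (1 + 0.0383)^7
Growth factor: (1.0383)^7 = 1.300948
FV = $15,550.00 * 1.300948 = $20,229.74

$20,229.74


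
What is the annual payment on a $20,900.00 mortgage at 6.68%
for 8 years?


Formula: PMT = PV * r / (1 - (1+r)^(-n))
Denominator: 1 - (1 + 0.0668)^(-8) = 0.403877
Numerator: $20,900.00 * 0.0668 = 1396.12
PMT = 1396.12 / 0.403877 = $3,456.80

$3,456.80


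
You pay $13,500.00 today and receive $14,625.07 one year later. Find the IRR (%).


Formula: IRR = C1/C0 - 1
Substituting: IRR = $14,625.07 / $13,500.00 - 1
Ratio: 1.083339 - 1 = 0.083339
IRR = 8.3339%

8.3339%


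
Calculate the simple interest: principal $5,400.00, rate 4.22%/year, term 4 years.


Formula: I = P * r * t
Substituting: I = $5,400.00 * 0.0422 * 4
Step: I = $5,400.00 * 0.1688
I = $911.52

$911.52


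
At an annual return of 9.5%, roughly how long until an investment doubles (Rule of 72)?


Formula: Years ≈ 72 / r
Substituting: Years ≈ 72 / 9.5
Years ≈ 7.6

7.6 years


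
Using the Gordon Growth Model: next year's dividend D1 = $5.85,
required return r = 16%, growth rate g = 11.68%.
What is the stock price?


Formula: P = D1 / (r - g)
Spread: r - g = 0.16 - 0.1168 = 0.0432
Substituting: P = $5.85 / 0.0432
P = $135.42

$135.42


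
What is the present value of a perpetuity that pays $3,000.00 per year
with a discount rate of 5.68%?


Formula: PV = C / r
Substituting: PV = $3,000.00 / 0.0568
PV = $52,816.90

$52,816.90


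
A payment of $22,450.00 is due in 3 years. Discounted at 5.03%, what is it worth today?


Formula: PV = FV / (1 + r)^n
Substituting: PV = $22,450.00 / (1 + 0.0503)^3
Discount factor: (1.0503)^3 = 1.158618
PV = $22,450.00 / 1.158618 = $19,376.54

$19,376.54


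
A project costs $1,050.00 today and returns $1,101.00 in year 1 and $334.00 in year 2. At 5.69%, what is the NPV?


Formula: NPV = C0 + C1/(1+r) + C2/(1+r)^2
Discount C1: $1,101.00 / (1 + 0.0569) = $1,041.73
Discount C2: $334.00 / (1 + 0.0569)^2 = $299.01
NPV = -$1,050.00 + $1,041.73 + $299.01 = $290.73

$290.73


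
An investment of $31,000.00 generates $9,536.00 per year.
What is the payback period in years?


Formula: Payback = investment / annual cash flow
Substituting: Payback = $31,000.00 / $9,536.00
Payback = 3.2508 years

3.2508 years


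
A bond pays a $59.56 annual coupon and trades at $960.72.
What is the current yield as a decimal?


Formula: Current yield = annual coupon / price
Substituting: CY = $59.56 / $960.72
CY = 0.061995

0.061995


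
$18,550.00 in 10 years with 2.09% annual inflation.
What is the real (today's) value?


Formula: Real value = nominal / (1 + inflation)^years
Price level: (1 + 0.0209)^10 = 1.229793
Real value = $18,550.00 / 1.229793 = $15,083.84

$15,083.84


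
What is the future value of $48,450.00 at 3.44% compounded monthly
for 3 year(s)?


Formula: FV = P * (1 + r/m)^(m*t)
Period rate: r/m = 0.0344 / 12 = 0.002867
Total periods: m*t = 12 * 3 = 36
Growth factor: (1 + 0.002867)^36 = 1.108549
FV = $48,450.00 * 1.108549 = $53,709.22

$53,709.22


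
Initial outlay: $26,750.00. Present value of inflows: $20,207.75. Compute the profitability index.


Formula: PI = PV(cash flows) / initial investment
Substituting: PI = $20,207.75 / $26,750.00
PI = 0.7554

0.7554


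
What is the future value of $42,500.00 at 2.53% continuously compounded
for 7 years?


Formula: FV = P * e^(r*t)
Exponent: r*t = 0.0253 * 7 = 0.1771
e^(0.1771) = 1.19375
FV = $42,500.00 * 1.19375 = $50,734.39

$50,734.39


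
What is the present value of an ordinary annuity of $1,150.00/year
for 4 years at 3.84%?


Formula: PV = PMT * (1 - (1+r)^(-n)) / r
Discount factor: (1 + 0.0384)^(-4) = 0.860085
Bracket: 1 - 0.860085 = 0.139915
PV = $1,150.00 * 0.139915 / 0.0384 = $4,190.17

$4,190.17


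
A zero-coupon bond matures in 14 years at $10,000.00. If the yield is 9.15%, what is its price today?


Formula: Price = FV / (1 + r)^n
Substituting: Price = $10,000.00 / (1 + 0.0915)^14
Discount factor: (1.0915)^14 = 3.406688
Price = $10,000.00 / 3.406688 = $2,935.40

$2,935.40


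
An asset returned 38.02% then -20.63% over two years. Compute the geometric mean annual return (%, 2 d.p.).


Formula: Geometric mean = ((1+r1)*(1+r2))^(1/2) - 1
Product: (1 + 0.3802) * (1 + -0.2063) = 1.3802 * 0.7937 = 1.095465
Square root: 1.095465^0.5 = 1.046645
Geometric mean = 1.046645 - 1 = 0.046645
As percentage: 4.66%

4.66%


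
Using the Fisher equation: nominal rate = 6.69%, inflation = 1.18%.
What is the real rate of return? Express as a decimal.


Formula: (1 + r_real) = (1 + r_nom) / (1 + inflation)
Substituting: (1 + r_real) = 1.0669 / 1.0118
(1 + r_real) = 1.054457
r_real = 1.054457 - 1 = 0.054457

0.054457


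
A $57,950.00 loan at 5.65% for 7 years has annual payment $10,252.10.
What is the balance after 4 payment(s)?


Formula: Balance = PV*(1+r)^k - PMT*((1+r)^k - 1)/r
Growth: (1 + 0.0565)^4 = 1.245885
Accumulated factor: ((1+r)^k - 1)/r = 4.351949
Balance = $57,950.00 * 1.245885 - $10,252.10 * 4.351949
Balance = $27,582.42

$27,582.42


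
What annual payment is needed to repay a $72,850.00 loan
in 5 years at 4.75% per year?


Formula: PMT = PV * r / (1 - (1+r)^(-n))
Denominator: 1 - (1 + 0.0475)^(-5) = 0.207079
Numerator: $72,850.00 * 0.0475 = 3460.375
PMT = 3460.375 / 0.207079 = $16,710.40

$16,710.40


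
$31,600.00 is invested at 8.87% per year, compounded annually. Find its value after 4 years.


Formula: FV = P * (1 + r)^n
Substituting: FV = $31,600.00 * (1 + 0.0887)^4
Growth factor: (1.0887)^4 = 1.404859
FV = $31,600.00 * 1.404859 = $44,393.56

$44,393.56


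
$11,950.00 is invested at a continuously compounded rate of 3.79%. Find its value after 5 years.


Formula: FV = P * e^(r*t)
Exponent: r*t = 0.0379 * 5 = 0.1895
e^(0.1895) = 1.208645
FV = $11,950.00 * 1.208645 = $14,443.31

$14,443.31


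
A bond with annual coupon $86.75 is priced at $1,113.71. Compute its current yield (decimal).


Formula: Current yield = annual coupon / price
Substituting: CY = $86.75 / $1,113.71
CY = 0.077893

0.077893


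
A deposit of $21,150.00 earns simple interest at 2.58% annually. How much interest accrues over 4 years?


Formula: I = P * r * t
Substituting: I = $21,150.00 * 0.0258 * 4
Step: I = $21,150.00 * 0.1032
I = $2,182.68

$2,182.68


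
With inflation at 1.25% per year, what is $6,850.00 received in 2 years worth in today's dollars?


Formula: Real value = nominal / (1 + inflation)^years
Price level: (1 + 0.0125)^2 = 1.025156
Real value = $6,850.00 / 1.025156 = $6,681.91

$6,681.91


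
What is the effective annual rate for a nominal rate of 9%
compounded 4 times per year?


Formula: EAR = (1 + r/m)^m - 1
Period rate: r/m = 0.09 / 4 = 0.0225
Compounding: (1 + 0.0225)^4 = 1.093083
EAR = 1.093083 - 1 = 0.093083

0.093083


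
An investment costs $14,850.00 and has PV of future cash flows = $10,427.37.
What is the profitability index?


Formula: PI = PV(cash flows) / initial investment
Substituting: PI = $10,427.37 / $14,850.00
PI = 0.7022

0.7022


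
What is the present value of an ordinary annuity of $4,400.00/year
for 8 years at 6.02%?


Formula: PV = PMT * (1 - (1+r)^(-n)) / r
Discount factor: (1 + 0.0602)^(-8) = 0.626466
Bracket: 1 - 0.626466 = 0.373534
PV = $4,400.00 * 0.373534 / 0.0602 = $27,301.48

$27,301.48


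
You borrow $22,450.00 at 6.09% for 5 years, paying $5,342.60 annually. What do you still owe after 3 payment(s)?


Formula: Balance = PV*(1+r)^k - PMT*((1+r)^k - 1)/r
Growth: (1 + 0.0609)^3 = 1.194052
Accumulated factor: ((1+r)^k - 1)/r = 3.186409
Balance = $22,450.00 * 1.194052 - $5,342.60 * 3.186409
Balance = $9,782.77

$9,782.77


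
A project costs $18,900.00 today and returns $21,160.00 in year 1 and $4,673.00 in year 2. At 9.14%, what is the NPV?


Formula: NPV = C0 + C1/(1+r) + C2/(1+r)^2
Discount C1: $21,160.00 / (1 + 0.0914) = $19,387.94
Discount C2: $4,673.00 / (1 + 0.0914)^2 = $3,923.09
NPV = -$18,900.00 + $19,387.94 + $3,923.09 = $4,411.03

$4,411.03


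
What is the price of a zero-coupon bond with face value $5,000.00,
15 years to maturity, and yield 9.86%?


Formula: Price = FV / (1 + r)^n
Substituting: Price = $5,000.00 / (1 + 0.0986)^15
Discount factor: (1.0986)^15 = 4.098207
Price = $5,000.00 / 4.098207 = $1,220.05

$1,220.05


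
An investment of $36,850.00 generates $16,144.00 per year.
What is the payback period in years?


Formula: Payback = investment / annual cash flow
Substituting: Payback = $36,850.00 / $16,144.00
Payback = 2.2826 years

2.2826 years


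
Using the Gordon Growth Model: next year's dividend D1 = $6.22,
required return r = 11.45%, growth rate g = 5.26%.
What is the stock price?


Formula: P = D1 / (r - g)
Spread: r - g = 0.1145 - 0.0526 = 0.0619
Substituting: P = $6.22 / 0.0619
P = $100.48

$100.48


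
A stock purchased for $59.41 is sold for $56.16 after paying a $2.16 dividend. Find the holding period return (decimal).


Formula: HPR = (P1 - P0 + D) / P0
Gain: $56.16 - $59.41 + $2.16 = -$1.09
HPR = -$1.09 / $59.41 = -0.0183

-0.0183


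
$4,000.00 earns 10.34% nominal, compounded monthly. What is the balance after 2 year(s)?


Formula: FV = P * (1 + r/m)^(m*t)
Period rate: r/m = 0.1034 / 12 = 0.008617
Total periods: m*t = 12 * 2 = 24
Growth factor: (1 + 0.008617)^24 = 1.228648
FV = $4,000.00 * 1.228648 = $4,914.59

$4,914.59


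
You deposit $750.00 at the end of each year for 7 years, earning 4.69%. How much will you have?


Formula: FV = PMT * ((1+r)^n - 1) / r
Growth factor: (1 + 0.0469)^7 = 1.378277
Numerator: 1.378277 - 1 = 0.378277
FV = $750.00 * 0.378277 / 0.0469 = $6,049.20

$6,049.20


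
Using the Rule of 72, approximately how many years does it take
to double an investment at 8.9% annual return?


Formula: Years ≈ 72 / r
Substituting: Years ≈ 72 / 8.9
Years ≈ 8.1

8.1 years


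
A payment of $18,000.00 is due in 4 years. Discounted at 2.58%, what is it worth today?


Formula: PV = FV / (1 + r)^n
Substituting: PV = $18,000.00 / (1 + 0.0258)^4
Discount factor: (1.0258)^4 = 1.107263
PV = $18,000.00 / 1.107263 = $16,256.30

$16,256.30


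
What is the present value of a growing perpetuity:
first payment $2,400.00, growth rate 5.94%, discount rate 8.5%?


Formula: PV = C / (r - g)
Spread: r - g = 0.085 - 0.0594 = 0.0256
Substituting: PV = $2,400.00 / 0.0256
PV = $93,750.00

$93,750.00


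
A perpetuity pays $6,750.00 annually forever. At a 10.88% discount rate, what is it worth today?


Formula: PV = C / r
Substituting: PV = $6,750.00 / 0.1088
PV = $62,040.44

$62,040.44


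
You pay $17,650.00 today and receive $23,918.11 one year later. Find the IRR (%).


Formula: IRR = C1/C0 - 1
Substituting: IRR = $23,918.11 / $17,650.00 - 1
Ratio: 1.355134 - 1 = 0.355134
IRR = 35.5134%

35.5134%


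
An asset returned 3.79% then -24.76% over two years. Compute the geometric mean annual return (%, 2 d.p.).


Formula: Geometric mean = ((1+r1)*(1+r2))^(1/2) - 1
Product: (1 + 0.0379) * (1 + -0.2476) = 1.0379 * 0.7524 = 0.780916
Square root: 0.780916^0.5 = 0.883694
Geometric mean = 0.883694 - 1 = -0.116306
As percentage: -11.63%

-11.63%


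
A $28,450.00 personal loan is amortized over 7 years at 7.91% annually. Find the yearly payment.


Formula: PMT = PV * r / (1 - (1+r)^(-n))
Denominator: 1 - (1 + 0.0791)^(-7) = 0.413095
Numerator: $28,450.00 * 0.0791 = 2250.395
PMT = 2250.395 / 0.413095 = $5,447.65

$5,447.65


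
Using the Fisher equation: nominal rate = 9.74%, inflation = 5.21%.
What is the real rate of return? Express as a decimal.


Formula: (1 + r_real) = (1 + r_nom) / (1 + inflation)
Substituting: (1 + r_real) = 1.0974 / 1.0521
(1 + r_real) = 1.043057
r_real = 1.043057 - 1 = 0.043057

0.043057


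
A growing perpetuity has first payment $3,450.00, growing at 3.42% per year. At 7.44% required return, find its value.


Formula: PV = C / (r - g)
Spread: r - g = 0.0744 - 0.0342 = 0.0402
Substituting: PV = $3,450.00 / 0.0402
PV = $85,820.90

$85,820.90


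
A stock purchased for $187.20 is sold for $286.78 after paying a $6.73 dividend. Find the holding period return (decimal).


Formula: HPR = (P1 - P0 + D) / P0
Gain: $286.78 - $187.20 + $6.73 = $106.31
HPR = $106.31 / $187.20 = 0.5679

0.5679


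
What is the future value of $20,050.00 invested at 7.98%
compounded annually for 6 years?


Formula: FV = P * (1 + r)^n
Substituting: FV = $20,050.00 * (1 + 0.0798)^6
Growth factor: (1.0798)^6 = 1.585112
FV = $20,050.00 * 1.585112 = $31,781.49

$31,781.49


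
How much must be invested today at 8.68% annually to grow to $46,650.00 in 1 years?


Formula: PV = FV / (1 + r)^n
Substituting: PV = $46,650.00 / (1 + 0.0868)^1
Discount factor: (1.0868)^1 = 1.0868
PV = $46,650.00 / 1.0868 = $42,924.18

$42,924.18


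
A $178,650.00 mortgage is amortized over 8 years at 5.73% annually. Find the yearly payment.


Formula: PMT = PV * r / (1 - (1+r)^(-n))
Denominator: 1 - (1 + 0.0573)^(-8) = 0.359655
Numerator: $178,650.00 * 0.0573 = 10236.645
PMT = 10236.645 / 0.359655 = $28,462.42

$28,462.42


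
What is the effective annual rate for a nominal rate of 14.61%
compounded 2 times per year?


Formula: EAR = (1 + r/m)^m - 1
Period rate: r/m = 0.1461 / 2 = 0.07305
Compounding: (1 + 0.07305)^2 = 1.151436
EAR = 1.151436 - 1 = 0.151436

0.151436


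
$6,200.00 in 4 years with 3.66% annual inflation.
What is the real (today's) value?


Formula: Real value = nominal / (1 + inflation)^years
Price level: (1 + 0.0366)^4 = 1.154635
Real value = $6,200.00 / 1.154635 = $5,369.66

$5,369.66


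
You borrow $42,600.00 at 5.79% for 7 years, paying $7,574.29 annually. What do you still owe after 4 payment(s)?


Formula: Balance = PV*(1+r)^k - PMT*((1+r)^k - 1)/r
Growth: (1 + 0.0579)^4 = 1.252502
Accumulated factor: ((1+r)^k - 1)/r = 4.361004
Balance = $42,600.00 * 1.252502 - $7,574.29 * 4.361004
Balance = $20,325.08

$20,325.08


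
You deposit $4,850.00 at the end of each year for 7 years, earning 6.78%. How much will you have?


Formula: FV = PMT * ((1+r)^n - 1) / r
Growth factor: (1 + 0.0678)^7 = 1.582812
Numerator: 1.582812 - 1 = 0.582812
FV = $4,850.00 * 0.582812 / 0.0678 = $41,690.85

$41,690.85


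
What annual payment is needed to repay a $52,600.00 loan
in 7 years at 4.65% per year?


Formula: PMT = PV * r / (1 - (1+r)^(-n))
Denominator: 1 - (1 + 0.0465)^(-7) = 0.272513
Numerator: $52,600.00 * 0.0465 = 2445.9
PMT = 2445.9 / 0.272513 = $8,975.36

$8,975.36


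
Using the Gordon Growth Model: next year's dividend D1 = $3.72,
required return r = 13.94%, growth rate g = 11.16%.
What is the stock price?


Formula: P = D1 / (r - g)
Spread: r - g = 0.1394 - 0.1116 = 0.0278
Substituting: P = $3.72 / 0.0278
P = $133.81

$133.81


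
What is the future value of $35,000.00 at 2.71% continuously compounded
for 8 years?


Formula: FV = P * e^(r*t)
Exponent: r*t = 0.0271 * 8 = 0.2168
e^(0.2168) = 1.242096
FV = $35,000.00 * 1.242096 = $43,473.35

$43,473.35


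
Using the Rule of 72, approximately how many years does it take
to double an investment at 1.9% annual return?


Formula: Years ≈ 72 / r
Substituting: Years ≈ 72 / 1.9
Years ≈ 37.9

37.9 years


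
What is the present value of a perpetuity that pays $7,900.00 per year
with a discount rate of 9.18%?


Formula: PV = C / r
Substituting: PV = $7,900.00 / 0.0918
PV = $86,056.64

$86,056.64


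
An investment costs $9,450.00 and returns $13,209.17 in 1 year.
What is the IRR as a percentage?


Formula: IRR = C1/C0 - 1
Substituting: IRR = $13,209.17 / $9,450.00 - 1
Ratio: 1.397796 - 1 = 0.397796
IRR = 39.7796%

39.7796%


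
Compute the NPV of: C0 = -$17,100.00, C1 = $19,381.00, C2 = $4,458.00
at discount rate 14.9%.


Formula: NPV = C0 + C1/(1+r) + C2/(1+r)^2
Discount C1: $19,381.00 / (1 + 0.149) = $16,867.71
Discount C2: $4,458.00 / (1 + 0.149)^2 = $3,376.76
NPV = -$17,100.00 + $16,867.71 + $3,376.76 = $3,144.47

$3,144.47


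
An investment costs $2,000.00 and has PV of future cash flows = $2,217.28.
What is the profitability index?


Formula: PI = PV(cash flows) / initial investment
Substituting: PI = $2,217.28 / $2,000.00
PI = 1.1086

1.1086


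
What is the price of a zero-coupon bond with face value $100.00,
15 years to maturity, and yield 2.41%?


Formula: Price = FV / (1 + r)^n
Substituting: Price = $100.00 / (1 + 0.0241)^15
Discount factor: (1.0241)^15 = 1.42934
Price = $100.00 / 1.42934 = $69.96

$69.96


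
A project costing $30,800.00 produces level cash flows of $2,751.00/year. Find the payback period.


Formula: Payback = investment / annual cash flow
Substituting: Payback = $30,800.00 / $2,751.00
Payback = 11.1959 years

11.1959 years


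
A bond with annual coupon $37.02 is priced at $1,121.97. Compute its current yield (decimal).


Formula: Current yield = annual coupon / price
Substituting: CY = $37.02 / $1,121.97
CY = 0.032996

0.032996


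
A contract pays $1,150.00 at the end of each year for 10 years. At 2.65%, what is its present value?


Formula: PV = PMT * (1 - (1+r)^(-n)) / r
Discount factor: (1 + 0.0265)^(-10) = 0.769858
Bracket: 1 - 0.769858 = 0.230142
PV = $1,150.00 * 0.230142 / 0.0265 = $9,987.31

$9,987.31


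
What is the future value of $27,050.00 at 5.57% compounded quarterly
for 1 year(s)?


Formula: FV = P * (1 + r/m)^(m*t)
Period rate: r/m = 0.0557 / 4 = 0.013925
Total periods: m*t = 4 * 1 = 4
Growth factor: (1 + 0.013925)^4 = 1.056874
FV = $27,050.00 * 1.056874 = $28,588.45

$28,588.45


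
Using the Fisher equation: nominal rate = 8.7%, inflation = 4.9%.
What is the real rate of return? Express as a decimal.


Formula: (1 + r_real) = (1 + r_nom) / (1 + inflation)
Substituting: (1 + r_real) = 1.087 / 1.049
(1 + r_real) = 1.036225
r_real = 1.036225 - 1 = 0.036225

0.036225


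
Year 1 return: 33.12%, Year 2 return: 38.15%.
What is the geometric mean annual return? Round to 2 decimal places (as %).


Formula: Geometric mean = ((1+r1)*(1+r2))^(1/2) - 1
Product: (1 + 0.3312) * (1 + 0.3815) = 1.3312 * 1.3815 = 1.839053
Square root: 1.839053^0.5 = 1.356117
Geometric mean = 1.356117 - 1 = 0.356117
As percentage: 35.61%

35.61%


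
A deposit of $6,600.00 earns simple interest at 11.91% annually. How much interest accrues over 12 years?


Formula: I = P * r * t
Substituting: I = $6,600.00 * 0.1191 * 12
Step: I = $6,600.00 * 1.4292
I = $9,432.72

$9,432.72


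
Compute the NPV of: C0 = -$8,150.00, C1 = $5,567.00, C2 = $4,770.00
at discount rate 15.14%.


Formula: NPV = C0 + C1/(1+r) + C2/(1+r)^2
Discount C1: $5,567.00 / (1 + 0.1514) = $4,834.98
Discount C2: $4,770.00 / (1 + 0.1514)^2 = $3,598.04
NPV = -$8,150.00 + $4,834.98 + $3,598.04 = $283.02

$283.02


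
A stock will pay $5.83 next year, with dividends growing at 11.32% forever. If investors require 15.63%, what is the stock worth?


Formula: P = D1 / (r - g)
Spread: r - g = 0.1563 - 0.1132 = 0.0431
Substituting: P = $5.83 / 0.0431
P = $135.27

$135.27


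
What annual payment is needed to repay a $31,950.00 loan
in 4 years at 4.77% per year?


Formula: PMT = PV * r / (1 - (1+r)^(-n))
Denominator: 1 - (1 + 0.0477)^(-4) = 0.170049
Numerator: $31,950.00 * 0.0477 = 1524.015
PMT = 1524.015 / 0.170049 = $8,962.19

$8,962.19


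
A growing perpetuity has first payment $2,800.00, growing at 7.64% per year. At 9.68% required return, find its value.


Formula: PV = C / (r - g)
Spread: r - g = 0.0968 - 0.0764 = 0.0204
Substituting: PV = $2,800.00 / 0.0204
PV = $137,254.90

$137,254.90


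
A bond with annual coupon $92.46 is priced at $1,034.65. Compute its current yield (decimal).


Formula: Current yield = annual coupon / price
Substituting: CY = $92.46 / $1,034.65
CY = 0.089364

0.089364


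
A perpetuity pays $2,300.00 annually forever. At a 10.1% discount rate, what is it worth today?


Formula: PV = C / r
Substituting: PV = $2,300.00 / 0.101
PV = $22,772.28

$22,772.28


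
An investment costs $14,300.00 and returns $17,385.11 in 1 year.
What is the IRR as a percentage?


Formula: IRR = C1/C0 - 1
Substituting: IRR = $17,385.11 / $14,300.00 - 1
Ratio: 1.215742 - 1 = 0.215742
IRR = 21.5742%

21.5742%


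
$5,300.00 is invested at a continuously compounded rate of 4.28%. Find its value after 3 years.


Formula: FV = P * e^(r*t)
Exponent: r*t = 0.0428 * 3 = 0.1284
e^(0.1284) = 1.137008
FV = $5,300.00 * 1.137008 = $6,026.14

$6,026.14


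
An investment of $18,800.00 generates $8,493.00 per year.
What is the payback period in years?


Formula: Payback = investment / annual cash flow
Substituting: Payback = $18,800.00 / $8,493.00
Payback = 2.2136 years

2.2136 years


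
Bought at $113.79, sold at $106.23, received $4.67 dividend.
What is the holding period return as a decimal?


Formula: HPR = (P1 - P0 + D) / P0
Gain: $106.23 - $113.79 + $4.67 = -$2.89
HPR = -$2.89 / $113.79 = -0.0254

-0.0254


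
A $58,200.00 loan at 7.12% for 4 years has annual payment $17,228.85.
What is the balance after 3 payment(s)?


Formula: Balance = PV*(1+r)^k - PMT*((1+r)^k - 1)/r
Growth: (1 + 0.0712)^3 = 1.229169
Accumulated factor: ((1+r)^k - 1)/r = 3.218669
Balance = $58,200.00 * 1.229169 - $17,228.85 * 3.218669
Balance = $16,083.68

$16,083.68


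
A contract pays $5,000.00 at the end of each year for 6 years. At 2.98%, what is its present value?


Formula: PV = PMT * (1 - (1+r)^(-n)) / r
Discount factor: (1 + 0.0298)^(-6) = 0.838461
Bracket: 1 - 0.838461 = 0.161539
PV = $5,000.00 * 0.161539 / 0.0298 = $27,103.92

$27,103.92


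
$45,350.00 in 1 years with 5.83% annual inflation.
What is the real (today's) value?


Formula: Real value = nominal / (1 + inflation)^years
Price level: (1 + 0.0583)^1 = 1.0583
Real value = $45,350.00 / 1.0583 = $42,851.74

$42,851.74


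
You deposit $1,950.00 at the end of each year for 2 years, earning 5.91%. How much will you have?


Formula: FV = PMT * ((1+r)^n - 1) / r
Growth factor: (1 + 0.0591)^2 = 1.121693
Numerator: 1.121693 - 1 = 0.121693
FV = $1,950.00 * 0.121693 / 0.0591 = $4,015.25

$4,015.25


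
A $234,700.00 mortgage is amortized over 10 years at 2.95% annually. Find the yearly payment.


Formula: PMT = PV * r / (1 - (1+r)^(-n))
Denominator: 1 - (1 + 0.0295)^(-10) = 0.252284
Numerator: $234,700.00 * 0.0295 = 6923.65
PMT = 6923.65 / 0.252284 = $27,443.84

$27,443.84


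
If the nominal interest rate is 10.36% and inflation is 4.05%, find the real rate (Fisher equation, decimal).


Formula: (1 + r_real) = (1 + r_nom) / (1 + inflation)
Substituting: (1 + r_real) = 1.1036 / 1.0405
(1 + r_real) = 1.060644
r_real = 1.060644 - 1 = 0.060644

0.060644


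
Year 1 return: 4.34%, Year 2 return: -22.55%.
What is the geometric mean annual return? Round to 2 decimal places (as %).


Formula: Geometric mean = ((1+r1)*(1+r2))^(1/2) - 1
Product: (1 + 0.0434) * (1 + -0.2255) = 1.0434 * 0.7745 = 0.808113
Square root: 0.808113^0.5 = 0.898951
Geometric mean = 0.898951 - 1 = -0.101049
As percentage: -10.10%

-10.10%


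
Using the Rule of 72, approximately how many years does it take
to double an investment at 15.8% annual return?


Formula: Years ≈ 72 / r
Substituting: Years ≈ 72 / 15.8
Years ≈ 4.6

4.6 years


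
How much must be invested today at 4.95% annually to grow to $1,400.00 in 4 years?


Formula: PV = FV / (1 + r)^n
Substituting: PV = $1,400.00 / (1 + 0.0495)^4
Discount factor: (1.0495)^4 = 1.213193
PV = $1,400.00 / 1.213193 = $1,153.98

$1,153.98


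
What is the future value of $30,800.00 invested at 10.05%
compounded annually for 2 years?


Formula: FV = P * (1 + r)^n
Substituting: FV = $30,800.00 * (1 + 0.1005)^2
Growth factor: (1.1005)^2 = 1.2111
FV = $30,800.00 * 1.2111 = $37,301.89

$37,301.89


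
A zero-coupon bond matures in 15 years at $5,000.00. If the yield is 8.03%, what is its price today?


Formula: Price = FV / (1 + r)^n
Substituting: Price = $5,000.00 / (1 + 0.0803)^15
Discount factor: (1.0803)^15 = 3.185412
Price = $5,000.00 / 3.185412 = $1,569.66

$1,569.66


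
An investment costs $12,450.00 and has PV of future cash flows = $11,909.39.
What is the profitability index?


Formula: PI = PV(cash flows) / initial investment
Substituting: PI = $11,909.39 / $12,450.00
PI = 0.9566

0.9566


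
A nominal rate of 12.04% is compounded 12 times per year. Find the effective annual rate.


Formula: EAR = (1 + r/m)^m - 1
Period rate: r/m = 0.1204 / 12 = 0.010033
Compounding: (1 + 0.010033)^12 = 1.127271
EAR = 1.127271 - 1 = 0.127271

0.127271


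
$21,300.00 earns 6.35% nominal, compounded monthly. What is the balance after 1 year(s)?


Formula: FV = P * (1 + r/m)^(m*t)
Period rate: r/m = 0.0635 / 12 = 0.005292
Total periods: m*t = 12 * 1 = 12
Growth factor: (1 + 0.005292)^12 = 1.065381
FV = $21,300.00 * 1.065381 = $22,692.62

$22,692.62


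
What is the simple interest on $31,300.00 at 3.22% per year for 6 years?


Formula: I = P * r * t
Substituting: I = $31,300.00 * 0.0322 * 6
Step: I = $31,300.00 * 0.1932
I = $6,047.16

$6,047.16


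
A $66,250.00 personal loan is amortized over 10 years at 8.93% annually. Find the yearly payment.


Formula: PMT = PV * r / (1 - (1+r)^(-n))
Denominator: 1 - (1 + 0.0893)^(-10) = 0.574867
Numerator: $66,250.00 * 0.0893 = 5916.125
PMT = 5916.125 / 0.574867 = $10,291.30

$10,291.30


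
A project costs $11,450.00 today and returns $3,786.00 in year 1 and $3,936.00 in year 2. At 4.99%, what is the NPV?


Formula: NPV = C0 + C1/(1+r) + C2/(1+r)^2
Discount C1: $3,786.00 / (1 + 0.0499) = $3,606.06
Discount C2: $3,936.00 / (1 + 0.0499)^2 = $3,570.75
NPV = -$11,450.00 + $3,606.06 + $3,570.75 = -$4,273.19

-$4,273.19


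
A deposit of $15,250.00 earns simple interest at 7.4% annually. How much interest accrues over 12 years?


Formula: I = P * r * t
Substituting: I = $15,250.00 * 0.074 * 12
Step: I = $15,250.00 * 0.888
I = $13,542.00

$13,542.00


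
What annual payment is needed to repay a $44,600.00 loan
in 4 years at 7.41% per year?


Formula: PMT = PV * r / (1 - (1+r)^(-n))
Denominator: 1 - (1 + 0.0741)^(-4) = 0.248687
Numerator: $44,600.00 * 0.0741 = 3304.86
PMT = 3304.86 / 0.248687 = $13,289.26

$13,289.26


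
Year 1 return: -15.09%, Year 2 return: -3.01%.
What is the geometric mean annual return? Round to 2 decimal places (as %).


Formula: Geometric mean = ((1+r1)*(1+r2))^(1/2) - 1
Product: (1 + -0.1509) * (1 + -0.0301) = 0.8491 * 0.9699 = 0.823542
Square root: 0.823542^0.5 = 0.907492
Geometric mean = 0.907492 - 1 = -0.092508
As percentage: -9.25%

-9.25%


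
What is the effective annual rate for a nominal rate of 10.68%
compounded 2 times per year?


Formula: EAR = (1 + r/m)^m - 1
Period rate: r/m = 0.1068 / 2 = 0.0534
Compounding: (1 + 0.0534)^2 = 1.109652
EAR = 1.109652 - 1 = 0.109652

0.109652


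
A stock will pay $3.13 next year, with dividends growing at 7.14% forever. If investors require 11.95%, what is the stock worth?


Formula: P = D1 / (r - g)
Spread: r - g = 0.1195 - 0.0714 = 0.0481
Substituting: P = $3.13 / 0.0481
P = $65.07

$65.07


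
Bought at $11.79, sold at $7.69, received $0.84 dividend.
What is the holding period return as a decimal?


Formula: HPR = (P1 - P0 + D) / P0
Gain: $7.69 - $11.79 + $0.84 = -$3.26
HPR = -$3.26 / $11.79 = -0.2765

-0.2765


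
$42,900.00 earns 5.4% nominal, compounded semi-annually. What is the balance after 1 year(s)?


Formula: FV = P * (1 + r/m)^(m*t)
Period rate: r/m = 0.054 / 2 = 0.027
Total periods: m*t = 2 * 1 = 2
Growth factor: (1 + 0.027)^2 = 1.054729
FV = $42,900.00 * 1.054729 = $45,247.87

$45,247.87


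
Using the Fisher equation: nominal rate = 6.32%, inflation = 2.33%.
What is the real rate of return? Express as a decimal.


Formula: (1 + r_real) = (1 + r_nom) / (1 + inflation)
Substituting: (1 + r_real) = 1.0632 / 1.0233
(1 + r_real) = 1.038991
r_real = 1.038991 - 1 = 0.038991

0.038991


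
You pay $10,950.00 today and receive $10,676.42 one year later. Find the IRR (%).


Formula: IRR = C1/C0 - 1
Substituting: IRR = $10,676.42 / $10,950.00 - 1
Ratio: 0.975016 - 1 = -0.024984
IRR = -2.4984%

-2.4984%


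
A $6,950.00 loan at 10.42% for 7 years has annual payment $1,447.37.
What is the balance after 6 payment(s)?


Formula: Balance = PV*(1+r)^k - PMT*((1+r)^k - 1)/r
Growth: (1 + 0.1042)^6 = 1.812535
Accumulated factor: ((1+r)^k - 1)/r = 7.797843
Balance = $6,950.00 * 1.812535 - $1,447.37 * 7.797843
Balance = $1,310.76

$1,310.76


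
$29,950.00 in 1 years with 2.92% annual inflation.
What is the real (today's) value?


Formula: Real value = nominal / (1 + inflation)^years
Price level: (1 + 0.0292)^1 = 1.0292
Real value = $29,950.00 / 1.0292 = $29,100.27

$29,100.27


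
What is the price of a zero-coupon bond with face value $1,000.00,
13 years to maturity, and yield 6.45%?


Formula: Price = FV / (1 + r)^n
Substituting: Price = $1,000.00 / (1 + 0.0645)^13
Discount factor: (1.0645)^13 = 2.253687
Price = $1,000.00 / 2.253687 = $443.72

$443.72


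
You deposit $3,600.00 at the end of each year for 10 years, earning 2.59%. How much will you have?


Formula: FV = PMT * ((1+r)^n - 1) / r
Growth factor: (1 + 0.0259)^10 = 1.291369
Numerator: 1.291369 - 1 = 0.291369
FV = $3,600.00 * 0.291369 / 0.0259 = $40,499.14

$40,499.14


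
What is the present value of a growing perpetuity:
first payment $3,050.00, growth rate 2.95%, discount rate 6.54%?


Formula: PV = C / (r - g)
Spread: r - g = 0.0654 - 0.0295 = 0.0359
Substituting: PV = $3,050.00 / 0.0359
PV = $84,958.22

$84,958.22


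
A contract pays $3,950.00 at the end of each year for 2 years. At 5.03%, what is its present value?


Formula: PV = PMT * (1 - (1+r)^(-n)) / r
Discount factor: (1 + 0.0503)^(-2) = 0.906511
Bracket: 1 - 0.906511 = 0.093489
PV = $3,950.00 * 0.093489 / 0.0503 = $7,341.55

$7,341.55


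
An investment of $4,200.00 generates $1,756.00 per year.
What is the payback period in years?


Formula: Payback = investment / annual cash flow
Substituting: Payback = $4,200.00 / $1,756.00
Payback = 2.3918 years

2.3918 years


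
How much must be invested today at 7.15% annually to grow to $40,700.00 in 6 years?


Formula: PV = FV / (1 + r)^n
Substituting: PV = $40,700.00 / (1 + 0.0715)^6
Discount factor: (1.0715)^6 = 1.513398
PV = $40,700.00 / 1.513398 = $26,893.13

$26,893.13


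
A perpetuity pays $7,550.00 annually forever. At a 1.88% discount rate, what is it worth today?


Formula: PV = C / r
Substituting: PV = $7,550.00 / 0.0188
PV = $401,595.74

$401,595.74


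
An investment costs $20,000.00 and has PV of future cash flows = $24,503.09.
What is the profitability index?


Formula: PI = PV(cash flows) / initial investment
Substituting: PI = $24,503.09 / $20,000.00
PI = 1.2252

1.2252


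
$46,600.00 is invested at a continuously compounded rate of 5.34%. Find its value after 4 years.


Formula: FV = P * e^(r*t)
Exponent: r*t = 0.0534 * 4 = 0.2136
e^(0.2136) = 1.238127
FV = $46,600.00 * 1.238127 = $57,696.73

$57,696.73


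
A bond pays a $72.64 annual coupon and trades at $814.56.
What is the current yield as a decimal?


Formula: Current yield = annual coupon / price
Substituting: CY = $72.64 / $814.56
CY = 0.089177

0.089177


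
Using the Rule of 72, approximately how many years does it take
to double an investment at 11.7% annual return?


Formula: Years ≈ 72 / r
Substituting: Years ≈ 72 / 11.7
Years ≈ 6.2

6.2 years


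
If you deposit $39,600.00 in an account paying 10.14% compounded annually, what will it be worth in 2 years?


Formula: FV = P * (1 + r)^n
Substituting: FV = $39,600.00 * (1 + 0.1014)^2
Growth factor: (1.1014)^2 = 1.213082
FV = $39,600.00 * 1.213082 = $48,038.05

$48,038.05


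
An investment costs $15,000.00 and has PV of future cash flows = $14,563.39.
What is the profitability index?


Formula: PI = PV(cash flows) / initial investment
Substituting: PI = $14,563.39 / $15,000.00
PI = 0.9709

0.9709


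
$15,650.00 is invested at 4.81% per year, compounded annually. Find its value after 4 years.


Formula: FV = P * (1 + r)^n
Substituting: FV = $15,650.00 * (1 + 0.0481)^4
Growth factor: (1.0481)^4 = 1.206732
FV = $15,650.00 * 1.206732 = $18,885.36

$18,885.36


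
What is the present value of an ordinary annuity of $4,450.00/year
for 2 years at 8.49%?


Formula: PV = PMT * (1 - (1+r)^(-n)) / r
Discount factor: (1 + 0.0849)^(-2) = 0.849612
Bracket: 1 - 0.849612 = 0.150388
PV = $4,450.00 * 0.150388 / 0.0849 = $7,882.53

$7,882.53


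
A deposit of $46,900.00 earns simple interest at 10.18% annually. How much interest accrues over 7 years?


Formula: I = P * r * t
Substituting: I = $46,900.00 * 0.1018 * 7
Step: I = $46,900.00 * 0.7126
I = $33,420.94

$33,420.94


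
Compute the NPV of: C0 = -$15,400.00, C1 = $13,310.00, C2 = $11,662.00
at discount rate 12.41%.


Formula: NPV = C0 + C1/(1+r) + C2/(1+r)^2
Discount C1: $13,310.00 / (1 + 0.1241) = $11,840.58
Discount C2: $11,662.00 / (1 + 0.1241)^2 = $9,229.18
NPV = -$15,400.00 + $11,840.58 + $9,229.18 = $5,669.76

$5,669.76
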